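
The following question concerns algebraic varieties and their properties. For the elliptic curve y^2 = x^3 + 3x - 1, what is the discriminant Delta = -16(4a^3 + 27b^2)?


Compute each component:
4a^3 = 4*3^3 = 4*27 = 108
27b^2 = 27*(-1)^2 = 27*1 = 27
4a^3 + 27b^2 = 108 + 27 = 135
Delta = -16*135 = -2160

-2160


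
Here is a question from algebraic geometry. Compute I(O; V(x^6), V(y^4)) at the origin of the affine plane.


The intersection multiplicity of V(x^a) and V(y^b) at the origin is:
I(O; V(x^6), V(y^4)) = dim_k(k[x,y]/(x^6, y^4))
A basis for k[x,y]/(x^6, y^4) is the set of monomials x^i * y^j
where 0 <= i < 6 and 0 <= j < 4.
The number of such monomials is 6 * 4 = 24

24


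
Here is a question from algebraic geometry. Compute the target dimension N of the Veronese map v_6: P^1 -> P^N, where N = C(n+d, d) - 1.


The Veronese embedding v_d: P^n -> P^N maps each point to all
degree-d monomials in n+1 homogeneous coordinates.
N = C(n+d, d) - 1
N = C(1+6, 6) - 1
N = C(7, 6) - 1
C(7, 6) = 7
N = 7 - 1 = 6

6


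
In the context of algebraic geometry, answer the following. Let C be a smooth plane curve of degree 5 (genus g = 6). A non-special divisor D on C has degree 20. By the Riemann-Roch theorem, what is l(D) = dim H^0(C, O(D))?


First, compute the genus of a smooth plane curve of degree 5:
g = (d-1)(d-2)/2 = (5-1)(5-2)/2 = 6
For a non-special divisor D (i.e., h^1(D) = 0), Riemann-Roch gives:
l(D) = deg(D) - g + 1
Since deg(D) = 20 >= 2g - 1 = 11, D is non-special.
l(D) = 20 - 6 + 1 = 15

15


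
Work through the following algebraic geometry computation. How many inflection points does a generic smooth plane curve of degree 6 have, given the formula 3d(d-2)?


For a general smooth plane curve C of degree d, the inflection points are
the intersection of C with its Hessian curve, which has degree 3(d-2).
By Bezout, the total intersection number is d * 3(d-2) = 6 * 12 = 72.
For a general curve every flex is ordinary, so each contributes
multiplicity 1 to C·Hess(C), and the number of distinct inflection
points is 3d(d-2).
Inflection points = 3*6*(6-2) = 3*6*4 = 72

72


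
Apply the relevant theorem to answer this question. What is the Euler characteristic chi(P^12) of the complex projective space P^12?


The complex projective space P^12 has one cell in each even real dimension 0, 2, ..., 24.
The cohomology groups are H^{2k}(P^12) = Z for k = 0,...,12, and 0 otherwise.
Euler characteristic = sum of Betti numbers = 1 per even-dimensional cohomology group.
chi(P^12) = 12 + 1 = 13

13


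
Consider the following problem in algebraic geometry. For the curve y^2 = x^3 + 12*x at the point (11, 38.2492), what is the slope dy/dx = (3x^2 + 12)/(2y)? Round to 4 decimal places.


Using implicit differentiation of y^2 = x^3 + 12*x:
2y * dy/dx = 3x^2 + 12
dy/dx = (3x^2 + 12)/(2y)
Numerator: 3*11^2 + 12 = 375
Denominator: 2*38.2492 = 76.4984
dy/dx = 375/76.4984 = 4.9021

4.9021


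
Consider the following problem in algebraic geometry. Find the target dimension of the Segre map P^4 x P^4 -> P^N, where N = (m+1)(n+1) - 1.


The Segre embedding maps P^m x P^n into P^N via
all products of coordinates from each factor.
N = (m+1)(n+1) - 1
N = (4+1)(4+1) - 1
N = 5*5 - 1
N = 25 - 1 = 24

24


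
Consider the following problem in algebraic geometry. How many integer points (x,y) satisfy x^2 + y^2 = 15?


Systematically check integer values of x where x^2 <= 15.
For each valid x, check if 15 - x^2 is a perfect square.
Total integer solutions found: 0

0


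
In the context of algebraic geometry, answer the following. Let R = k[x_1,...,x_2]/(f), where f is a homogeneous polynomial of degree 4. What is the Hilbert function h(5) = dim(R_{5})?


For R = k[x_1,...,x_n]/(f) with f homogeneous of degree e:
The Hilbert series is (1 - t^e)/(1 - t)^n.
So h(d) = C(d+n-1, n-1) - C(d-e+n-1, n-1) for d >= e.
With n=2, e=4, d=5:
C(5+2-1, 2-1) = C(6, 1) = 6
C(5-4+2-1, 2-1) = C(2, 1) = 2
h(5) = 6 - 2 = 4

4


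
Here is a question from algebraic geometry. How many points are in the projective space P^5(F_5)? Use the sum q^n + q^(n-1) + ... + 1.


P^5(F_5) has (q^(n+1) - 1)/(q - 1) points.
= 5^5 + 5^4 + 5^3 + 5^2 + 5^1 + 5^0
= 3125 + 625 + 125 + 25 + 5 + 1
= 3906

3906


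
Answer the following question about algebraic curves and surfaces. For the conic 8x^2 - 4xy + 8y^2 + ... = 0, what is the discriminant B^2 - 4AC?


The discriminant of a conic Ax^2 + Bxy + Cy^2 + ... = 0 is B^2 - 4AC.
B^2 = (-4)^2 = 16
4AC = 4*8*8 = 256
Discriminant = 16 - 256 = -240

-240


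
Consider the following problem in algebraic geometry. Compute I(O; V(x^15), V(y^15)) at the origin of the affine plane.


The intersection multiplicity of V(x^a) and V(y^b) at the origin is:
I(O; V(x^15), V(y^15)) = dim_k(k[x,y]/(x^15, y^15))
A basis for k[x,y]/(x^15, y^15) is the set of monomials x^i * y^j
where 0 <= i < 15 and 0 <= j < 15.
The number of such monomials is 15 * 15 = 225

225


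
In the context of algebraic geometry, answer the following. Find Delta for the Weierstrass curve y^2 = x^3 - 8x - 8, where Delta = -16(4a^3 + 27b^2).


Compute each component:
4a^3 = 4*(-8)^3 = 4*(-512) = -2048
27b^2 = 27*(-8)^2 = 27*64 = 1728
4a^3 + 27b^2 = -2048 + 1728 = -320
Delta = -16*(-320) = 5120

5120


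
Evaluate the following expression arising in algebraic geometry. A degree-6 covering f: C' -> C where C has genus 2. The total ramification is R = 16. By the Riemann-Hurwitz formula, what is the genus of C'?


Riemann-Hurwitz formula: 2g' - 2 = d(2g - 2) + R
Given: d = 6, g = 2, R = 16
2g' - 2 = 6*(2*2 - 2) + 16
2g' - 2 = 6*2 + 16
2g' - 2 = 12 + 16 = 28
2g' = 30
g' = 15

15


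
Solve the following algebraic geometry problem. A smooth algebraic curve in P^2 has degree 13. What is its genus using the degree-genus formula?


Using the genus formula for smooth plane curves:
g = (d-1)(d-2)/2
g = (13-1)(13-2)/2
g = 12*11/2
g = 132/2 = 66

66


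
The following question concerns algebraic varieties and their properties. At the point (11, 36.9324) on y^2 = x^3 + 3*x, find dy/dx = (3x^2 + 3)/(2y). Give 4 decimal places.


Using implicit differentiation of y^2 = x^3 + 3*x:
2y * dy/dx = 3x^2 + 3
dy/dx = (3x^2 + 3)/(2y)
Numerator: 3*11^2 + 3 = 366
Denominator: 2*36.9324 = 73.8648
dy/dx = 366/73.8648 = 4.9550

4.9550


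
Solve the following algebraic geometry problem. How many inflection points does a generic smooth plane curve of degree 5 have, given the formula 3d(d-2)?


For a general smooth plane curve C of degree d, the inflection points are
the intersection of C with its Hessian curve, which has degree 3(d-2).
By Bezout, the total intersection number is d * 3(d-2) = 5 * 9 = 45.
For a general curve every flex is ordinary, so each contributes
multiplicity 1 to C·Hess(C), and the number of distinct inflection
points is 3d(d-2).
Inflection points = 3*5*(5-2) = 3*5*3 = 45

45


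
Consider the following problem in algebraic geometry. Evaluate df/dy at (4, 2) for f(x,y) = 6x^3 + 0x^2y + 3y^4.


df/dy = 0*x^2 + 4*3*y^3
At (4,2): 0*4^2 + 4*3*2^3
= 0 + 96
= 96

96


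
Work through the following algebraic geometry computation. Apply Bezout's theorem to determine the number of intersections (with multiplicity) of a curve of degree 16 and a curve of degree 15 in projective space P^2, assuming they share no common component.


Bezout's theorem states the intersection count equals the product of degrees.
Intersection count = 16 * 15 = 240

240


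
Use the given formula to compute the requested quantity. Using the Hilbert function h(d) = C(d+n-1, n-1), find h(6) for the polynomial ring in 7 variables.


The Hilbert function for the polynomial ring in 7 variables is:
h(d) = C(d+n-1, n-1)
h(6) = C(6+7-1, 7-1) = C(12, 6)
= 12! / (6! * 6!)
= 924

924


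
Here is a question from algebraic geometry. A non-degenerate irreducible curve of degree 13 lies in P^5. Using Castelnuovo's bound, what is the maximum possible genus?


Castelnuovo's bound: write d - 1 = m(r-1) + epsilon with 0 <= epsilon < r-1.
d - 1 = 13 - 1 = 12
r - 1 = 5 - 1 = 4
12 = 3*4 + 0, so m = 3, epsilon = 0
pi(d, r) = m(m-1)(r-1)/2 + m*epsilon
= 3*2*4/2 + 3*0
= 24/2 + 0
= 12 + 0 = 12

12


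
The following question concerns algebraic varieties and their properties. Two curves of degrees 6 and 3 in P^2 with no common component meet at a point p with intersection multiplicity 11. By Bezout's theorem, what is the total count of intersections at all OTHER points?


By Bezout's theorem, the total intersection number is d1 * d2.
Total = 6 * 3 = 18
Intersection multiplicity at p = 11
Remaining intersections = 18 - 11 = 7

7


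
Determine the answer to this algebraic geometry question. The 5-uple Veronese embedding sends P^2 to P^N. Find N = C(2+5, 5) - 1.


The Veronese embedding v_d: P^n -> P^N maps each point to all
degree-d monomials in n+1 homogeneous coordinates.
N = C(n+d, d) - 1
N = C(2+5, 5) - 1
N = C(7, 5) - 1
C(7, 5) = 21
N = 21 - 1 = 20

20


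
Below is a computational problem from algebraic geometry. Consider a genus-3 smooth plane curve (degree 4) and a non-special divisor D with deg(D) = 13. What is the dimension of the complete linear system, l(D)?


First, compute the genus of a smooth plane curve of degree 4:
g = (d-1)(d-2)/2 = (4-1)(4-2)/2 = 3
For a non-special divisor D (i.e., h^1(D) = 0), Riemann-Roch gives:
l(D) = deg(D) - g + 1
Since deg(D) = 13 >= 2g - 1 = 5, D is non-special.
l(D) = 13 - 3 + 1 = 11

11


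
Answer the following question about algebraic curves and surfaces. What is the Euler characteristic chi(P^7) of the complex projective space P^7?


The complex projective space P^7 has one cell in each even real dimension 0, 2, ..., 14.
The cohomology groups are H^{2k}(P^7) = Z for k = 0,...,7, and 0 otherwise.
Euler characteristic = sum of Betti numbers = 1 per even-dimensional cohomology group.
chi(P^7) = 7 + 1 = 8

8


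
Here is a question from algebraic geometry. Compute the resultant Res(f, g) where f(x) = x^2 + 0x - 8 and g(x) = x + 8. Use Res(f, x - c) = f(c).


For Res(f, x - c), we evaluate f at x = c.
f(-8) = (-8)^2 + 0*(-8) - 8
= 64 + 0 - 8
= 64 - 8 = 56
Res(f, g) = 56

56


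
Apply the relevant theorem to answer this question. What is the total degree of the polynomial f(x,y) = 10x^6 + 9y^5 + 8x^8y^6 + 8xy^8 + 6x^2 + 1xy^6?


Examine each term for its total degree (sum of exponents).
  Term '10x^6' has total degree 6+0 = 6.
  Term '9y^5' has total degree 0+5 = 5.
  Term '8x^8y^6' has total degree 8+6 = 14.
  Term '8xy^8' has total degree 1+8 = 9.
  Term '6x^2' has total degree 2+0 = 2.
  Term '1xy^6' has total degree 1+6 = 7.
The maximum total degree among all terms is 14.

14


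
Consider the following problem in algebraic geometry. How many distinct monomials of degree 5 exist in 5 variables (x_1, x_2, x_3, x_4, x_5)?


The number of degree-5 monomials in 5 variables is C(d+n-1, n-1).
= C(5+5-1, 5-1) = C(9, 4)
= 126

126


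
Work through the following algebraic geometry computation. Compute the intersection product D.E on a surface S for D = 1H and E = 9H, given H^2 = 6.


Using bilinearity of the intersection pairing on a surface S:
(aH).(bH) = ab * (H.H)
We have H^2 = 6.
D.E = (1H).(9H) = 1*9*6
= 9*6
= 54

54


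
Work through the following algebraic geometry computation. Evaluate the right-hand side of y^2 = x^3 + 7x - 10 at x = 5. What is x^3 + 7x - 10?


Compute x^3 + 7x - 10 at x = 5:
x^3 = 5^3 = 125
7*x = 7*5 = 35
Sum: 125 + 35 - 10 = 150

150


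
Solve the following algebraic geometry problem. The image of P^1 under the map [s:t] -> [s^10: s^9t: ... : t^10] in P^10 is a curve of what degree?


The rational normal curve in P^10 is the image of P^1 under the 10-uple Veronese.
A general hyperplane in P^10 pulls back to a degree-10 form on P^1, which has 10 zeros,
so the curve meets a general hyperplane in 10 points. Degree = 10.

10


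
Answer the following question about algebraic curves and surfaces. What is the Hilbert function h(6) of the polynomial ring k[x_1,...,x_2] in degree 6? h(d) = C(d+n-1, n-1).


The Hilbert function for the polynomial ring in 2 variables is:
h(d) = C(d+n-1, n-1)
h(6) = C(6+2-1, 2-1) = C(7, 1)
= 7! / (1! * 6!)
= 7

7


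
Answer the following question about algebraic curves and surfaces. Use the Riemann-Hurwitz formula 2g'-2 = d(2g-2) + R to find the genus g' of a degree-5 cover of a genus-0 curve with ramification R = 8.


Riemann-Hurwitz formula: 2g' - 2 = d(2g - 2) + R
Given: d = 5, g = 0, R = 8
2g' - 2 = 5*(2*0 - 2) + 8
2g' - 2 = 5*(-2) + 8
2g' - 2 = -10 + 8 = -2
2g' = 0
g' = 0

0


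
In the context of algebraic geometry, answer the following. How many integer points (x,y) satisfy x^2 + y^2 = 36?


Systematically check integer values of x where x^2 <= 36.
For each valid x, check if 36 - x^2 is a perfect square.
x=0: 36 - 0 = 36, sqrt = 6 (valid)
x=6: 36 - 36 = 0, sqrt = 0 (valid)
Total integer solutions found: 4

4


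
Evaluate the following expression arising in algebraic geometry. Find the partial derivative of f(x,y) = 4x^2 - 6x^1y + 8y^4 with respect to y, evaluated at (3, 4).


df/dy = (-6)*x^1 + 4*8*y^3
At (3,4): (-6)*3^1 + 4*8*4^3
= -18 + 2048
= 2030

2030


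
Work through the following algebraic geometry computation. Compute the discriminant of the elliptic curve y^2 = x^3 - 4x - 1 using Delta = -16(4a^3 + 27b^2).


Compute each component:
4a^3 = 4*(-4)^3 = 4*(-64) = -256
27b^2 = 27*(-1)^2 = 27*1 = 27
4a^3 + 27b^2 = -256 + 27 = -229
Delta = -16*(-229) = 3664

3664


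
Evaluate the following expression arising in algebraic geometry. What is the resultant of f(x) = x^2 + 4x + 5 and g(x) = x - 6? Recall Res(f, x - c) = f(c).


For Res(f, x - c), we evaluate f at x = c.
f(6) = 6^2 + 4*6 + 5
= 36 + 24 + 5
= 60 + 5 = 65
Res(f, g) = 65

65


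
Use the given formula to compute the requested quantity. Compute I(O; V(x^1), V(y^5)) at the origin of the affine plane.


The intersection multiplicity of V(x^a) and V(y^b) at the origin is:
I(O; V(x^1), V(y^5)) = dim_k(k[x,y]/(x^1, y^5))
A basis for k[x,y]/(x^1, y^5) is the set of monomials x^i * y^j
where 0 <= i < 1 and 0 <= j < 5.
The number of such monomials is 1 * 5 = 5

5


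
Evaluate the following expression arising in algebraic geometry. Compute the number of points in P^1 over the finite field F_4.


P^1(F_4) has (q^(n+1) - 1)/(q - 1) points.
= 4^1 + 4^0
= 4 + 1
= 5

5


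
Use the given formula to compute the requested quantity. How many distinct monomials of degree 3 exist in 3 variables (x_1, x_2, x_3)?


The number of degree-3 monomials in 3 variables is C(d+n-1, n-1).
= C(3+3-1, 3-1) = C(5, 2)
= 10

10


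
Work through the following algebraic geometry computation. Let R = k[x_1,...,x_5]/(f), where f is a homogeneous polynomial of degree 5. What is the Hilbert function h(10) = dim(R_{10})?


For R = k[x_1,...,x_n]/(f) with f homogeneous of degree e:
The Hilbert series is (1 - t^e)/(1 - t)^n.
So h(d) = C(d+n-1, n-1) - C(d-e+n-1, n-1) for d >= e.
With n=5, e=5, d=10:
C(10+5-1, 5-1) = C(14, 4) = 1001
C(10-5+5-1, 5-1) = C(9, 4) = 126
h(10) = 1001 - 126 = 875

875


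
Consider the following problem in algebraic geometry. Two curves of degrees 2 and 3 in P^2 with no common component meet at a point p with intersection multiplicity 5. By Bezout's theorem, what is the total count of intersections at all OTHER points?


By Bezout's theorem, the total intersection number is d1 * d2.
Total = 2 * 3 = 6
Intersection multiplicity at p = 5
Remaining intersections = 6 - 5 = 1

1


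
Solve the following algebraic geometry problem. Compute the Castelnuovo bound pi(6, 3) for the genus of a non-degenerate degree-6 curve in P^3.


Castelnuovo's bound: write d - 1 = m(r-1) + epsilon with 0 <= epsilon < r-1.
d - 1 = 6 - 1 = 5
r - 1 = 3 - 1 = 2
5 = 2*2 + 1, so m = 2, epsilon = 1
pi(d, r) = m(m-1)(r-1)/2 + m*epsilon
= 2*1*2/2 + 2*1
= 4/2 + 2
= 2 + 2 = 4

4


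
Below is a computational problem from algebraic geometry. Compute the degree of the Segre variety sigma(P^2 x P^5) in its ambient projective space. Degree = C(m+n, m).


The degree of the Segre variety P^2 x P^5 is C(m+n, m).
= C(7, 2)
= 21

21


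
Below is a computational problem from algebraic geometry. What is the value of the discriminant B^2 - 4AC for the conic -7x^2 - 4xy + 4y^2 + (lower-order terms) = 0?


The discriminant of a conic Ax^2 + Bxy + Cy^2 + ... = 0 is B^2 - 4AC.
B^2 = (-4)^2 = 16
4AC = 4*(-7)*4 = -112
Discriminant = 16 + 112 = 128

128


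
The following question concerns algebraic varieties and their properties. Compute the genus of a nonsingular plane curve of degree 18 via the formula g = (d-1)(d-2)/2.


Using the genus formula for smooth plane curves:
g = (d-1)(d-2)/2
g = (18-1)(18-2)/2
g = 17*16/2
g = 272/2 = 136

136


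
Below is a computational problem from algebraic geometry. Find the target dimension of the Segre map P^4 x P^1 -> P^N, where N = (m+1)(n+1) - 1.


The Segre embedding maps P^m x P^n into P^N via
all products of coordinates from each factor.
N = (m+1)(n+1) - 1
N = (4+1)(1+1) - 1
N = 5*2 - 1
N = 10 - 1 = 9

9


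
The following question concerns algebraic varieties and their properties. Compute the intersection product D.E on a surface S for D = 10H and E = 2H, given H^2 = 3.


Using bilinearity of the intersection pairing on a surface S:
(aH).(bH) = ab * (H.H)
We have H^2 = 3.
D.E = (10H).(2H) = 10*2*3
= 20*3
= 60

60


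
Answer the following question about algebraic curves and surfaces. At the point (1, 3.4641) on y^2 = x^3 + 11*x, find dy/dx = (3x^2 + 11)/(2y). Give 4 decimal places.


Using implicit differentiation of y^2 = x^3 + 11*x:
2y * dy/dx = 3x^2 + 11
dy/dx = (3x^2 + 11)/(2y)
Numerator: 3*1^2 + 11 = 14
Denominator: 2*3.4641 = 6.9282
dy/dx = 14/6.9282 = 2.0207

2.0207


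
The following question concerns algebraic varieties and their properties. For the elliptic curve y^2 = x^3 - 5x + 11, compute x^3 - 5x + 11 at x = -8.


Compute x^3 - 5x + 11 at x = -8:
x^3 = (-8)^3 = -512
(-5)*x = (-5)*(-8) = 40
Sum: -512 + 40 + 11 = -461

-461


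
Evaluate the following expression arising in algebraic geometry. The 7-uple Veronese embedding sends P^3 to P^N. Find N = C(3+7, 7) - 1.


The Veronese embedding v_d: P^n -> P^N maps each point to all
degree-d monomials in n+1 homogeneous coordinates.
N = C(n+d, d) - 1
N = C(3+7, 7) - 1
N = C(10, 7) - 1
C(10, 7) = 120
N = 120 - 1 = 119

119


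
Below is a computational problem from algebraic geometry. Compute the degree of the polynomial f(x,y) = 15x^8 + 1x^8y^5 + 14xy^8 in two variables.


Examine each term for its total degree (sum of exponents).
  Term '15x^8' has total degree 8+0 = 8.
  Term '1x^8y^5' has total degree 8+5 = 13.
  Term '14xy^8' has total degree 1+8 = 9.
The maximum total degree among all terms is 13.

13


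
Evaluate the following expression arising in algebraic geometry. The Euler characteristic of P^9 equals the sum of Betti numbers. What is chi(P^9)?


The complex projective space P^9 has one cell in each even real dimension 0, 2, ..., 18.
The cohomology groups are H^{2k}(P^9) = Z for k = 0,...,9, and 0 otherwise.
Euler characteristic = sum of Betti numbers = 1 per even-dimensional cohomology group.
chi(P^9) = 9 + 1 = 10

10


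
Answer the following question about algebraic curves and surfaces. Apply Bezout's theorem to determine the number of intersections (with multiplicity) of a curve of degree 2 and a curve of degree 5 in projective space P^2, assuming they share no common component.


Bezout's theorem states the intersection count equals the product of degrees.
Intersection count = 2 * 5 = 10

10


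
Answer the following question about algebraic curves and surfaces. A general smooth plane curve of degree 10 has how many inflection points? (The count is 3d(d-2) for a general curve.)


For a general smooth plane curve C of degree d, the inflection points are
the intersection of C with its Hessian curve, which has degree 3(d-2).
By Bezout, the total intersection number is d * 3(d-2) = 10 * 24 = 240.
For a general curve every flex is ordinary, so each contributes
multiplicity 1 to C·Hess(C), and the number of distinct inflection
points is 3d(d-2).
Inflection points = 3*10*(10-2) = 3*10*8 = 240

240


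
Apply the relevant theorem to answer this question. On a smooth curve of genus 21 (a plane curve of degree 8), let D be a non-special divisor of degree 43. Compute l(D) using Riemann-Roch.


First, compute the genus of a smooth plane curve of degree 8:
g = (d-1)(d-2)/2 = (8-1)(8-2)/2 = 21
For a non-special divisor D (i.e., h^1(D) = 0), Riemann-Roch gives:
l(D) = deg(D) - g + 1
Since deg(D) = 43 >= 2g - 1 = 41, D is non-special.
l(D) = 43 - 21 + 1 = 23

23


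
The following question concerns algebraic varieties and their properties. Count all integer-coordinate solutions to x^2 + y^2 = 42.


Systematically check integer values of x where x^2 <= 42.
For each valid x, check if 42 - x^2 is a perfect square.
Total integer solutions found: 0

0


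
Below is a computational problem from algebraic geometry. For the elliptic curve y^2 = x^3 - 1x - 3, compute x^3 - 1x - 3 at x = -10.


Compute x^3 - 1x - 3 at x = -10:
x^3 = (-10)^3 = -1000
(-1)*x = (-1)*(-10) = 10
Sum: -1000 + 10 - 3 = -993

-993


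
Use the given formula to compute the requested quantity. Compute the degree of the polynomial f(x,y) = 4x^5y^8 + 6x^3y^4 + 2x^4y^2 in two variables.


Examine each term for its total degree (sum of exponents).
  Term '4x^5y^8' has total degree 5+8 = 13.
  Term '6x^3y^4' has total degree 3+4 = 7.
  Term '2x^4y^2' has total degree 4+2 = 6.
The maximum total degree among all terms is 13.

13


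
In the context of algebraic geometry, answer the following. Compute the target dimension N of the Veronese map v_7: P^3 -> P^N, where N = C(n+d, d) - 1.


The Veronese embedding v_d: P^n -> P^N maps each point to all
degree-d monomials in n+1 homogeneous coordinates.
N = C(n+d, d) - 1
N = C(3+7, 7) - 1
N = C(10, 7) - 1
C(10, 7) = 120
N = 120 - 1 = 119

119


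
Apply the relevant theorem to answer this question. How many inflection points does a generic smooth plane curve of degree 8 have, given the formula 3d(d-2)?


For a general smooth plane curve C of degree d, the inflection points are
the intersection of C with its Hessian curve, which has degree 3(d-2).
By Bezout, the total intersection number is d * 3(d-2) = 8 * 18 = 144.
For a general curve every flex is ordinary, so each contributes
multiplicity 1 to C·Hess(C), and the number of distinct inflection
points is 3d(d-2).
Inflection points = 3*8*(8-2) = 3*8*6 = 144

144


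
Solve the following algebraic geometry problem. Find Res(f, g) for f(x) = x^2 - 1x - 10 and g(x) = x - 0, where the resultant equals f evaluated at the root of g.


For Res(f, x - c), we evaluate f at x = c.
f(0) = 0^2 - 1*0 - 10
= 0 + 0 - 10
= 0 - 10 = -10
Res(f, g) = -10

-10


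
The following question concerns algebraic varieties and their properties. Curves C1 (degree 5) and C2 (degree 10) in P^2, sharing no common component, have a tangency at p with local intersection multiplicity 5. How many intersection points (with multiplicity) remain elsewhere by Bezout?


By Bezout's theorem, the total intersection number is d1 * d2.
Total = 5 * 10 = 50
Intersection multiplicity at p = 5
Remaining intersections = 50 - 5 = 45

45


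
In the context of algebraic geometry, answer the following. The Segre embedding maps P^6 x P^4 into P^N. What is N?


The Segre embedding maps P^m x P^n into P^N via
all products of coordinates from each factor.
N = (m+1)(n+1) - 1
N = (6+1)(4+1) - 1
N = 7*5 - 1
N = 35 - 1 = 34

34


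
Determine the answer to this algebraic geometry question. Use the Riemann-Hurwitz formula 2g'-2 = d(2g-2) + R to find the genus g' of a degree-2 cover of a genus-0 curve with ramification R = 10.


Riemann-Hurwitz formula: 2g' - 2 = d(2g - 2) + R
Given: d = 2, g = 0, R = 10
2g' - 2 = 2*(2*0 - 2) + 10
2g' - 2 = 2*(-2) + 10
2g' - 2 = -4 + 10 = 6
2g' = 8
g' = 4

4


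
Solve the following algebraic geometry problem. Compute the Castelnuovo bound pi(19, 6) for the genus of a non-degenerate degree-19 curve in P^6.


Castelnuovo's bound: write d - 1 = m(r-1) + epsilon with 0 <= epsilon < r-1.
d - 1 = 19 - 1 = 18
r - 1 = 6 - 1 = 5
18 = 3*5 + 3, so m = 3, epsilon = 3
pi(d, r) = m(m-1)(r-1)/2 + m*epsilon
= 3*2*5/2 + 3*3
= 30/2 + 9
= 15 + 9 = 24

24


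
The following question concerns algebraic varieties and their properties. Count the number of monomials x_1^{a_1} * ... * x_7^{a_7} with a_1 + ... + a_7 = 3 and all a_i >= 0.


The number of degree-3 monomials in 7 variables is C(d+n-1, n-1).
= C(3+7-1, 7-1) = C(9, 6)
= 84

84


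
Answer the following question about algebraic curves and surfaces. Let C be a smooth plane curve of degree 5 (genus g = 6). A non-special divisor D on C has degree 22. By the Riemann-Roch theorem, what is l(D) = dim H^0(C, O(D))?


First, compute the genus of a smooth plane curve of degree 5:
g = (d-1)(d-2)/2 = (5-1)(5-2)/2 = 6
For a non-special divisor D (i.e., h^1(D) = 0), Riemann-Roch gives:
l(D) = deg(D) - g + 1
Since deg(D) = 22 >= 2g - 1 = 11, D is non-special.
l(D) = 22 - 6 + 1 = 17

17


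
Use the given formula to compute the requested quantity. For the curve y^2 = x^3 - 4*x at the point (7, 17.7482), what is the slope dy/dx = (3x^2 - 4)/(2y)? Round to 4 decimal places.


Using implicit differentiation of y^2 = x^3 - 4*x:
2y * dy/dx = 3x^2 - 4
dy/dx = (3x^2 - 4)/(2y)
Numerator: 3*7^2 - 4 = 143
Denominator: 2*17.7482 = 35.4964
dy/dx = 143/35.4964 = 4.0286

4.0286


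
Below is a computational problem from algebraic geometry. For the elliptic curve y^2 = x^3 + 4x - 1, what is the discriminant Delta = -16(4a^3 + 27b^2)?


Compute each component:
4a^3 = 4*4^3 = 4*64 = 256
27b^2 = 27*(-1)^2 = 27*1 = 27
4a^3 + 27b^2 = 256 + 27 = 283
Delta = -16*283 = -4528

-4528


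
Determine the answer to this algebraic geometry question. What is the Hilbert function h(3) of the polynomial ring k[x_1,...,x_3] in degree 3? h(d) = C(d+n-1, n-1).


The Hilbert function for the polynomial ring in 3 variables is:
h(d) = C(d+n-1, n-1)
h(3) = C(3+3-1, 3-1) = C(5, 2)
= 5! / (2! * 3!)
= 10

10


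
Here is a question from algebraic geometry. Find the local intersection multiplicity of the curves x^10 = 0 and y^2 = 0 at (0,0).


The intersection multiplicity of V(x^a) and V(y^b) at the origin is:
I(O; V(x^10), V(y^2)) = dim_k(k[x,y]/(x^10, y^2))
A basis for k[x,y]/(x^10, y^2) is the set of monomials x^i * y^j
where 0 <= i < 10 and 0 <= j < 2.
The number of such monomials is 10 * 2 = 20

20


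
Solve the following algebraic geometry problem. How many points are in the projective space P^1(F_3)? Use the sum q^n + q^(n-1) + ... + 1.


P^1(F_3) has (q^(n+1) - 1)/(q - 1) points.
= 3^1 + 3^0
= 3 + 1
= 4

4


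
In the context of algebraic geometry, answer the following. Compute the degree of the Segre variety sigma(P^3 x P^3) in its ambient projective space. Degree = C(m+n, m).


The degree of the Segre variety P^3 x P^3 is C(m+n, m).
= C(6, 3)
= 20

20


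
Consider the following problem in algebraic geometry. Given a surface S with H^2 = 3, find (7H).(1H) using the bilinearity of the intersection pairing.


Using bilinearity of the intersection pairing on a surface S:
(aH).(bH) = ab * (H.H)
We have H^2 = 3.
D.E = (7H).(1H) = 7*1*3
= 7*3
= 21

21


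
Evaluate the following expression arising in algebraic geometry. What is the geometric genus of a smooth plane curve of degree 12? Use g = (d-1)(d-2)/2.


Using the genus formula for smooth plane curves:
g = (d-1)(d-2)/2
g = (12-1)(12-2)/2
g = 11*10/2
g = 110/2 = 55

55


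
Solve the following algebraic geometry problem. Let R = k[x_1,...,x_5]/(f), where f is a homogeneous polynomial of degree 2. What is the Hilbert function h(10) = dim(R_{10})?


For R = k[x_1,...,x_n]/(f) with f homogeneous of degree e:
The Hilbert series is (1 - t^e)/(1 - t)^n.
So h(d) = C(d+n-1, n-1) - C(d-e+n-1, n-1) for d >= e.
With n=5, e=2, d=10:
C(10+5-1, 5-1) = C(14, 4) = 1001
C(10-2+5-1, 5-1) = C(12, 4) = 495
h(10) = 1001 - 495 = 506

506


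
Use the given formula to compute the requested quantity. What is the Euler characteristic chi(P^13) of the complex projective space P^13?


The complex projective space P^13 has one cell in each even real dimension 0, 2, ..., 26.
The cohomology groups are H^{2k}(P^13) = Z for k = 0,...,13, and 0 otherwise.
Euler characteristic = sum of Betti numbers = 1 per even-dimensional cohomology group.
chi(P^13) = 13 + 1 = 14

14


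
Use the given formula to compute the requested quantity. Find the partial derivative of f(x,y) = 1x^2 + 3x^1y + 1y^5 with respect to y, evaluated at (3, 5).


df/dy = 3*x^1 + 5*1*y^4
At (3,5): 3*3^1 + 5*1*5^4
= 9 + 3125
= 3134

3134


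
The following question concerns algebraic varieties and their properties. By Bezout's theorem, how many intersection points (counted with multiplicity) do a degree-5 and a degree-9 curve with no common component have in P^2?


Bezout's theorem states the intersection count equals the product of degrees.
Intersection count = 5 * 9 = 45

45


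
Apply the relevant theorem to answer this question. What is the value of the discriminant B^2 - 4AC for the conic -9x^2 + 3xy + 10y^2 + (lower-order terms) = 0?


The discriminant of a conic Ax^2 + Bxy + Cy^2 + ... = 0 is B^2 - 4AC.
B^2 = 3^2 = 9
4AC = 4*(-9)*10 = -360
Discriminant = 9 + 360 = 369

369


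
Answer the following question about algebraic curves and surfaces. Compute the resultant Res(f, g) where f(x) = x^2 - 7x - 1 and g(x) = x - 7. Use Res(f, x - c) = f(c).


For Res(f, x - c), we evaluate f at x = c.
f(7) = 7^2 - 7*7 - 1
= 49 - 49 - 1
= 0 - 1 = -1
Res(f, g) = -1

-1


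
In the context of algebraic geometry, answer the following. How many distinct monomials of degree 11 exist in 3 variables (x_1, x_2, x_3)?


The number of degree-11 monomials in 3 variables is C(d+n-1, n-1).
= C(11+3-1, 3-1) = C(13, 2)
= 78

78


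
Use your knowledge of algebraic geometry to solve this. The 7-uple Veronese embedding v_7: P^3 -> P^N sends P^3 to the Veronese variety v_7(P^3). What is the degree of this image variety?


The Veronese variety v_7(P^3) has degree d^r.
d^r = 7^3 = 343

343


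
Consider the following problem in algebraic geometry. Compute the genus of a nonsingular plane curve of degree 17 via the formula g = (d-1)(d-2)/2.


Using the genus formula for smooth plane curves:
g = (d-1)(d-2)/2
g = (17-1)(17-2)/2
g = 16*15/2
g = 240/2 = 120

120


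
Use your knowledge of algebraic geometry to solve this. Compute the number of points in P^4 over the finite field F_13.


P^4(F_13) has (q^(n+1) - 1)/(q - 1) points.
= 13^4 + 13^3 + 13^2 + 13^1 + 13^0
= 28561 + 2197 + 169 + 13 + 1
= 30941

30941


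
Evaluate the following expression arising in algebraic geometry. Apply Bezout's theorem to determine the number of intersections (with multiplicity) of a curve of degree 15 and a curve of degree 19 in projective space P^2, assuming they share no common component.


Bezout's theorem states the intersection count equals the product of degrees.
Intersection count = 15 * 19 = 285

285


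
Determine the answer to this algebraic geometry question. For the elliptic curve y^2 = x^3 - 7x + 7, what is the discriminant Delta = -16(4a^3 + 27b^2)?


Compute each component:
4a^3 = 4*(-7)^3 = 4*(-343) = -1372
27b^2 = 27*7^2 = 27*49 = 1323
4a^3 + 27b^2 = -1372 + 1323 = -49
Delta = -16*(-49) = 784

784


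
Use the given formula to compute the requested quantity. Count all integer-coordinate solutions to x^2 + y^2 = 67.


Systematically check integer values of x where x^2 <= 67.
For each valid x, check if 67 - x^2 is a perfect square.
Total integer solutions found: 0

0


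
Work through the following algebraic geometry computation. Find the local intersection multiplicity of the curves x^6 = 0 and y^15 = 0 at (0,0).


The intersection multiplicity of V(x^a) and V(y^b) at the origin is:
I(O; V(x^6), V(y^15)) = dim_k(k[x,y]/(x^6, y^15))
A basis for k[x,y]/(x^6, y^15) is the set of monomials x^i * y^j
where 0 <= i < 6 and 0 <= j < 15.
The number of such monomials is 6 * 15 = 90

90


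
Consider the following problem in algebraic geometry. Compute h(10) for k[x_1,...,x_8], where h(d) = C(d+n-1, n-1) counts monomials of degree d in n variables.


The Hilbert function for the polynomial ring in 8 variables is:
h(d) = C(d+n-1, n-1)
h(10) = C(10+8-1, 8-1) = C(17, 7)
= 17! / (7! * 10!)
= 19448

19448


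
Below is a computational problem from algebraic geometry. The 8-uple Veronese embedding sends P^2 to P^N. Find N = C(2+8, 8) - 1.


The Veronese embedding v_d: P^n -> P^N maps each point to all
degree-d monomials in n+1 homogeneous coordinates.
N = C(n+d, d) - 1
N = C(2+8, 8) - 1
N = C(10, 8) - 1
C(10, 8) = 45
N = 45 - 1 = 44

44


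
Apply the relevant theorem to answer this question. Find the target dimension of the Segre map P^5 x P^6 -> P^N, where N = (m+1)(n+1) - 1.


The Segre embedding maps P^m x P^n into P^N via
all products of coordinates from each factor.
N = (m+1)(n+1) - 1
N = (5+1)(6+1) - 1
N = 6*7 - 1
N = 42 - 1 = 41

41


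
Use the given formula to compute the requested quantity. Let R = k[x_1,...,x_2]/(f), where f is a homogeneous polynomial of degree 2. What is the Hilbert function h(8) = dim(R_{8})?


For R = k[x_1,...,x_n]/(f) with f homogeneous of degree e:
The Hilbert series is (1 - t^e)/(1 - t)^n.
So h(d) = C(d+n-1, n-1) - C(d-e+n-1, n-1) for d >= e.
With n=2, e=2, d=8:
C(8+2-1, 2-1) = C(9, 1) = 9
C(8-2+2-1, 2-1) = C(7, 1) = 7
h(8) = 9 - 7 = 2

2


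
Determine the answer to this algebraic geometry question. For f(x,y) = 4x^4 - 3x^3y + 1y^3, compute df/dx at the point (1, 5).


df/dx = 4*4*x^3 + 3*(-3)*x^2*y
At (1,5): 4*4*1^3 + 3*(-3)*1^2*5
= 16 - 45
= -29

-29


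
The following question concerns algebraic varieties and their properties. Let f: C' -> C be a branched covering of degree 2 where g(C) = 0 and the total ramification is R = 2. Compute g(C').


Riemann-Hurwitz formula: 2g' - 2 = d(2g - 2) + R
Given: d = 2, g = 0, R = 2
2g' - 2 = 2*(2*0 - 2) + 2
2g' - 2 = 2*(-2) + 2
2g' - 2 = -4 + 2 = -2
2g' = 0
g' = 0

0


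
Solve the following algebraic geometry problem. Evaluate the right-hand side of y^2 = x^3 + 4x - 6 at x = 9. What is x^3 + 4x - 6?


Compute x^3 + 4x - 6 at x = 9:
x^3 = 9^3 = 729
4*x = 4*9 = 36
Sum: 729 + 36 - 6 = 759

759


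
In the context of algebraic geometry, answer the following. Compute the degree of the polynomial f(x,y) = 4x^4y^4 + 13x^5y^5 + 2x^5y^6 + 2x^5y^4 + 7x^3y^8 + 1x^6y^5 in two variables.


Examine each term for its total degree (sum of exponents).
  Term '4x^4y^4' has total degree 4+4 = 8.
  Term '13x^5y^5' has total degree 5+5 = 10.
  Term '2x^5y^6' has total degree 5+6 = 11.
  Term '2x^5y^4' has total degree 5+4 = 9.
  Term '7x^3y^8' has total degree 3+8 = 11.
  Term '1x^6y^5' has total degree 6+5 = 11.
The maximum total degree among all terms is 11.

11


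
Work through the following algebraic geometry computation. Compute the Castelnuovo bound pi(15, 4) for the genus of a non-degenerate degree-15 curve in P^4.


Castelnuovo's bound: write d - 1 = m(r-1) + epsilon with 0 <= epsilon < r-1.
d - 1 = 15 - 1 = 14
r - 1 = 4 - 1 = 3
14 = 4*3 + 2, so m = 4, epsilon = 2
pi(d, r) = m(m-1)(r-1)/2 + m*epsilon
= 4*3*3/2 + 4*2
= 36/2 + 8
= 18 + 8 = 26

26


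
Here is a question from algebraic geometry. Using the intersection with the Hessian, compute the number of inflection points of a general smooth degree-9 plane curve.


For a general smooth plane curve C of degree d, the inflection points are
the intersection of C with its Hessian curve, which has degree 3(d-2).
By Bezout, the total intersection number is d * 3(d-2) = 9 * 21 = 189.
For a general curve every flex is ordinary, so each contributes
multiplicity 1 to C·Hess(C), and the number of distinct inflection
points is 3d(d-2).
Inflection points = 3*9*(9-2) = 3*9*7 = 189

189


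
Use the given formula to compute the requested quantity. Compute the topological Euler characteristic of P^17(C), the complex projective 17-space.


The complex projective space P^17 has one cell in each even real dimension 0, 2, ..., 34.
The cohomology groups are H^{2k}(P^17) = Z for k = 0,...,17, and 0 otherwise.
Euler characteristic = sum of Betti numbers = 1 per even-dimensional cohomology group.
chi(P^17) = 17 + 1 = 18

18


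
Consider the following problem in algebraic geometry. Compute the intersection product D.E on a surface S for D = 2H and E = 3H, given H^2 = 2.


Using bilinearity of the intersection pairing on a surface S:
(aH).(bH) = ab * (H.H)
We have H^2 = 2.
D.E = (2H).(3H) = 2*3*2
= 6*2
= 12

12


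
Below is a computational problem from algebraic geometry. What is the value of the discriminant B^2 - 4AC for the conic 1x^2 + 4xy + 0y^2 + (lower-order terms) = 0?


The discriminant of a conic Ax^2 + Bxy + Cy^2 + ... = 0 is B^2 - 4AC.
B^2 = 4^2 = 16
4AC = 4*1*0 = 0
Discriminant = 16 + 0 = 16

16


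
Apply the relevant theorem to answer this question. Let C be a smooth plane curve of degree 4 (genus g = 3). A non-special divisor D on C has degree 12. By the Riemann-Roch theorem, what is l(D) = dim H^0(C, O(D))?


First, compute the genus of a smooth plane curve of degree 4:
g = (d-1)(d-2)/2 = (4-1)(4-2)/2 = 3
For a non-special divisor D (i.e., h^1(D) = 0), Riemann-Roch gives:
l(D) = deg(D) - g + 1
Since deg(D) = 12 >= 2g - 1 = 5, D is non-special.
l(D) = 12 - 3 + 1 = 10

10


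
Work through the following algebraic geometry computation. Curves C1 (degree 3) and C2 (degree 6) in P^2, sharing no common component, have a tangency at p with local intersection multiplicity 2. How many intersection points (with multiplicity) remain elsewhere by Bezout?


By Bezout's theorem, the total intersection number is d1 * d2.
Total = 3 * 6 = 18
Intersection multiplicity at p = 2
Remaining intersections = 18 - 2 = 16

16


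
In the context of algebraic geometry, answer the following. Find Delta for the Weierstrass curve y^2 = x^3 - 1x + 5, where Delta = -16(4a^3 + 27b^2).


Compute each component:
4a^3 = 4*(-1)^3 = 4*(-1) = -4
27b^2 = 27*5^2 = 27*25 = 675
4a^3 + 27b^2 = -4 + 675 = 671
Delta = -16*671 = -10736

-10736


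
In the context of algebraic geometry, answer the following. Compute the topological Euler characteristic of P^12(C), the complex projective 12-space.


The complex projective space P^12 has one cell in each even real dimension 0, 2, ..., 24.
The cohomology groups are H^{2k}(P^12) = Z for k = 0,...,12, and 0 otherwise.
Euler characteristic = sum of Betti numbers = 1 per even-dimensional cohomology group.
chi(P^12) = 12 + 1 = 13

13


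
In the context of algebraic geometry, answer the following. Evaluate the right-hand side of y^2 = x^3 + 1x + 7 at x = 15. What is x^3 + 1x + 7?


Compute x^3 + 1x + 7 at x = 15:
x^3 = 15^3 = 3375
1*x = 1*15 = 15
Sum: 3375 + 15 + 7 = 3397

3397


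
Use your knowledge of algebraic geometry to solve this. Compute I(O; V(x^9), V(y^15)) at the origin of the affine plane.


The intersection multiplicity of V(x^a) and V(y^b) at the origin is:
I(O; V(x^9), V(y^15)) = dim_k(k[x,y]/(x^9, y^15))
A basis for k[x,y]/(x^9, y^15) is the set of monomials x^i * y^j
where 0 <= i < 9 and 0 <= j < 15.
The number of such monomials is 9 * 15 = 135

135


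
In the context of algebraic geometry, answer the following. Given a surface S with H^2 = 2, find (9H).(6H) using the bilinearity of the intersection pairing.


Using bilinearity of the intersection pairing on a surface S:
(aH).(bH) = ab * (H.H)
We have H^2 = 2.
D.E = (9H).(6H) = 9*6*2
= 54*2
= 108

108


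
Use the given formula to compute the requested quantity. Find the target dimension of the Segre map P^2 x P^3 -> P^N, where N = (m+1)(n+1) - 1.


The Segre embedding maps P^m x P^n into P^N via
all products of coordinates from each factor.
N = (m+1)(n+1) - 1
N = (2+1)(3+1) - 1
N = 3*4 - 1
N = 12 - 1 = 11

11
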